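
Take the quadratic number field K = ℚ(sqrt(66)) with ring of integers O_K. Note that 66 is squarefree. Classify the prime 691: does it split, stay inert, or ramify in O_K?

691 remains inert

Since 66 ≢ 1 mod 4, the ring of integers is ℤ[√66] with discriminant 4·66 = 264.
disc(K) = 264 is not divisible by 691; 691 is unramified.
Compute (66/691) via Euler: 66^((691-1)/2) mod 691 = 690, so (66/691) = -1.
(66/691) = -1, so 691 is inert.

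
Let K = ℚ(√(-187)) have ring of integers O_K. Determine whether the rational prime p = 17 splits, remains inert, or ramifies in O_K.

-187 mod 4 = 1, hence disc K = -187 and O_K = ℤ[(1+√-187)/2].
17 divides disc(K) = -187, so 17 ramifies.

ramified — (17) = 𝔭²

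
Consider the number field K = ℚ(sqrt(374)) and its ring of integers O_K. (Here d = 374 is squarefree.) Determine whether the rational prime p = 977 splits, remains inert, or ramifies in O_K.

Since 374 ≢ 1 mod 4, the ring of integers is ℤ[√374] with discriminant 4·374 = 1496.
977 ∤ 1496, so 977 is unramified.
(374/977) = 374^488 mod 977 = 1, giving Legendre symbol 1.
(374/977) = 1, so 977 splits.

splits completely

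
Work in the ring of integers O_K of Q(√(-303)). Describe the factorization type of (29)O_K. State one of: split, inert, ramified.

splits completely

-303 mod 4 = 1, hence disc K = -303 and O_K = ℤ[(1+√-303)/2].
29 ∤ -303, so 29 is unramified.
Legendre symbol by Euler's criterion: (-303/29) ≡ (-303)^14 ≡ 1 (mod 29), i.e. (-303/29) = 1.
(-303/29) = 1, so 29 splits.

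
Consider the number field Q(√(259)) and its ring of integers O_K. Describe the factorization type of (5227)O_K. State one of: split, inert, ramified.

259 mod 4 = 3, hence disc K = 4·259 = 1036 and O_K = ℤ[√259].
disc(K) = 1036 is not divisible by 5227; 5227 is unramified.
Euler's criterion: 259^2613 mod 5227 = 1. Thus (259|5227) = 1.
Legendre symbol 1 ⇒ 5227 is split.

5227 splits in O_K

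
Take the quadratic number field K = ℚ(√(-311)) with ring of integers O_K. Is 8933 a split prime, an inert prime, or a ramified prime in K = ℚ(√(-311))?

-311 mod 4 = 1, hence disc K = -311 and O_K = ℤ[(1+√-311)/2].
8933 ∤ -311, so 8933 is unramified.
Compute (-311/8933) via Euler: 8622^((8933-1)/2) mod 8933 = 1, so (-311/8933) = 1.
d is a quadratic residue mod p, hence 8933 splits in O_K.

split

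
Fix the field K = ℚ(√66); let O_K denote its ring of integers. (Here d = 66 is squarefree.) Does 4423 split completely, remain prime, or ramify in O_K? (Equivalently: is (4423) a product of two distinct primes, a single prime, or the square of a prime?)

split

66 mod 4 = 2, hence disc K = 4·66 = 264 and O_K = ℤ[√66].
disc(K) = 264 is not divisible by 4423; 4423 is unramified.
Compute (66/4423) via Euler: 66^((4423-1)/2) mod 4423 = 1, so (66/4423) = 1.
Legendre symbol 1 ⇒ 4423 is split.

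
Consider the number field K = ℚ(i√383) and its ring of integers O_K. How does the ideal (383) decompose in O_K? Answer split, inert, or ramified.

ramifies in O_K

-383 mod 4 = 1, hence disc K = -383 and O_K = ℤ[(1+√-383)/2].
disc(K) = -383 = 383·(-1), so p = 383 is ramified.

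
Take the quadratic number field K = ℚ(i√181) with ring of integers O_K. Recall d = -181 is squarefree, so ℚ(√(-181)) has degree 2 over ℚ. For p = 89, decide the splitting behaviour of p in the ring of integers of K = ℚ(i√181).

89 remains inert

Since -181 ≢ 1 mod 4, the ring of integers is ℤ[√-181] with discriminant 4·(-181) = -724.
89 ∤ -724, so 89 is unramified.
(-181/89) = 86^44 mod 89 = 88, giving Legendre symbol -1.
(-181/89) = -1, so 89 is inert.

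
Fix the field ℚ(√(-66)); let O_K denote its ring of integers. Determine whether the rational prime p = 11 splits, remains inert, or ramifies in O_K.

-66 mod 4 = 2, hence disc K = 4·(-66) = -264 and O_K = ℤ[√-66].
Ramification test: 11 | -264. The prime 11 ramifies in K.

11 is ramified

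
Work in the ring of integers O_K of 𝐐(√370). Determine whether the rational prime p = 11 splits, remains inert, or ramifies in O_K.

370 mod 4 = 2, hence disc K = 4·370 = 1480 and O_K = ℤ[√370].
Since gcd(11, 1480) = 1 the prime 11 does not ramify.
Legendre symbol by Euler's criterion: (370/11) ≡ 370^5 ≡ 10 (mod 11), i.e. (370/11) = -1.
(370/11) = -1, so 11 is inert.

remains prime (inert)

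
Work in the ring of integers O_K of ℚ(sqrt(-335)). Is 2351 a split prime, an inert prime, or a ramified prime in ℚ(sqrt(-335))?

split

-335 mod 4 = 1, hence disc K = -335 and O_K = ℤ[(1+√-335)/2].
2351 ∤ -335, so 2351 is unramified.
Compute (-335/2351) via Euler: 2016^((2351-1)/2) mod 2351 = 1, so (-335/2351) = 1.
(-335/2351) = 1, so 2351 splits.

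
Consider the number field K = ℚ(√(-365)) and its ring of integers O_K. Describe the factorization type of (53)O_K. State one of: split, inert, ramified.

Since -365 ≢ 1 mod 4, the ring of integers is ℤ[√-365] with discriminant 4·(-365) = -1460.
Since gcd(53, -1460) = 1 the prime 53 does not ramify.
(-365/53) = 6^26 mod 53 = 1, giving Legendre symbol 1.
(-365/53) = 1, so 53 splits.

53 splits in O_K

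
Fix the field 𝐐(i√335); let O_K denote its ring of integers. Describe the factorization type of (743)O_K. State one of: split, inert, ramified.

remains prime (inert)

-335 mod 4 = 1, hence disc K = -335 and O_K = ℤ[(1+√-335)/2].
disc(K) = -335 is not divisible by 743; 743 is unramified.
(-335/743) = 408^371 mod 743 = 742, giving Legendre symbol -1.
Legendre symbol -1 ⇒ 743 is inert.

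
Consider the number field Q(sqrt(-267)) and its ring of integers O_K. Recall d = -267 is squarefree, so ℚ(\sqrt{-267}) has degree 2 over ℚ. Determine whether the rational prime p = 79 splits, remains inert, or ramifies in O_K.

-267 mod 4 = 1, hence disc K = -267 and O_K = ℤ[(1+√-267)/2].
79 ∤ -267, so 79 is unramified.
(-267/79) = 49^39 mod 79 = 1, giving Legendre symbol 1.
(-267/79) = 1, so 79 splits.

split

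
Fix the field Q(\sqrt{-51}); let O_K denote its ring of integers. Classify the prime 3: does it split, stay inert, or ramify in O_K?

p ramifies

d = -51 ≡ 1 (mod 4), so O_K = ℤ[(1+√-51)/2] and disc(K) = d = -51.
Ramification test: 3 | -51. The prime 3 ramifies in K.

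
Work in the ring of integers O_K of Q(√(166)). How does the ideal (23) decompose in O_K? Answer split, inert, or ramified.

d = 166 ≡ 2 (mod 4), so O_K = ℤ[√166] and disc(K) = 4d = 664.
disc(K) = 664 is not divisible by 23; 23 is unramified.
(166/23) = 5^11 mod 23 = 22, giving Legendre symbol -1.
d is a non-residue mod p, hence 23 remains inert in O_K.

23 remains inert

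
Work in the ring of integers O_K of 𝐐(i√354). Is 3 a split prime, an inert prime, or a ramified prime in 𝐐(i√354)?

d = -354 ≡ 2 (mod 4), so O_K = ℤ[√-354] and disc(K) = 4d = -1416.
Ramification test: 3 | -1416. The prime 3 ramifies in K.

3 is ramified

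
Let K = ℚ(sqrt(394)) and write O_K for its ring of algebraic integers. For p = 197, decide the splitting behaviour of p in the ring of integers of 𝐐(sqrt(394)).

Since 394 ≢ 1 mod 4, the ring of integers is ℤ[√394] with discriminant 4·394 = 1576.
197 divides disc(K) = 1576, so 197 ramifies.

p ramifies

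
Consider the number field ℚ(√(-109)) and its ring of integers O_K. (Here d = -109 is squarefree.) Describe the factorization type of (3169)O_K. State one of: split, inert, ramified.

d = -109 ≡ 3 (mod 4), so O_K = ℤ[√-109] and disc(K) = 4d = -436.
disc(K) = -436 is not divisible by 3169; 3169 is unramified.
Euler's criterion: (-109)^1584 mod 3169 = 3168. Thus (-109|3169) = -1.
d is a non-residue mod p, hence 3169 remains inert in O_K.

inert — (3169) stays prime in O_K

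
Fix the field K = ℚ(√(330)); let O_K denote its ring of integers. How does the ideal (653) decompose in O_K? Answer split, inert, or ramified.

Since 330 ≢ 1 mod 4, the ring of integers is ℤ[√330] with discriminant 4·330 = 1320.
653 ∤ 1320, so 653 is unramified.
Compute (330/653) via Euler: 330^((653-1)/2) mod 653 = 652, so (330/653) = -1.
(330/653) = -1, so 653 is inert.

inert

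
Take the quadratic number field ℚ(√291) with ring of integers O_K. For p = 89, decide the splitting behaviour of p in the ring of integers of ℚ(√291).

Since 291 ≢ 1 mod 4, the ring of integers is ℤ[√291] with discriminant 4·291 = 1164.
Since gcd(89, 1164) = 1 the prime 89 does not ramify.
Legendre symbol by Euler's criterion: (291/89) ≡ 291^44 ≡ 88 (mod 89), i.e. (291/89) = -1.
d is a non-residue mod p, hence 89 remains inert in O_K.

inert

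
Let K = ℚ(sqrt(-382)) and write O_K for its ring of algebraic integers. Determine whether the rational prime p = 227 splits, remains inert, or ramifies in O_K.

-382 mod 4 = 2, hence disc K = 4·(-382) = -1528 and O_K = ℤ[√-382].
227 ∤ -1528, so 227 is unramified.
Legendre symbol by Euler's criterion: (-382/227) ≡ (-382)^113 ≡ 226 (mod 227), i.e. (-382/227) = -1.
Legendre symbol -1 ⇒ 227 is inert.

p is inert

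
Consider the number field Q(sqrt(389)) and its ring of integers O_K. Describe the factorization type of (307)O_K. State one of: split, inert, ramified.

389 mod 4 = 1, hence disc K = 389 and O_K = ℤ[(1+√389)/2].
disc(K) = 389 is not divisible by 307; 307 is unramified.
Legendre symbol by Euler's criterion: (389/307) ≡ 389^153 ≡ 306 (mod 307), i.e. (389/307) = -1.
Legendre symbol -1 ⇒ 307 is inert.

remains prime (inert)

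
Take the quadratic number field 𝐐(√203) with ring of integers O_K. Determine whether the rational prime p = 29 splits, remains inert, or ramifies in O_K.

29 is ramified

d = 203 ≡ 3 (mod 4), so O_K = ℤ[√203] and disc(K) = 4d = 812.
Ramification test: 29 | 812. The prime 29 ramifies in K.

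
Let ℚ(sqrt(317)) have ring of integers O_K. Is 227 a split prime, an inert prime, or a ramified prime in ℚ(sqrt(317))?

Since 317 ≡ 1 mod 4, the ring of integers is ℤ[(1+√317)/2] with discriminant 317.
disc(K) = 317 is not divisible by 227; 227 is unramified.
Euler's criterion: 317^113 mod 227 = 1. Thus (317|227) = 1.
Legendre symbol 1 ⇒ 227 is split.

split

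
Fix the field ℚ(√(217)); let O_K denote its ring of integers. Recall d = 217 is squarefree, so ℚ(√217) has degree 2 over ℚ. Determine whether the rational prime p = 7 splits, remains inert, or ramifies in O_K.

217 mod 4 = 1, hence disc K = 217 and O_K = ℤ[(1+√217)/2].
disc(K) = 217 = 7·31, so p = 7 is ramified.

ramified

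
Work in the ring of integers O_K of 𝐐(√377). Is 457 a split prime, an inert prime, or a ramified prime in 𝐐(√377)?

Since 377 ≡ 1 mod 4, the ring of integers is ℤ[(1+√377)/2] with discriminant 377.
457 ∤ 377, so 457 is unramified.
Legendre symbol by Euler's criterion: (377/457) ≡ 377^228 ≡ 456 (mod 457), i.e. (377/457) = -1.
d is a non-residue mod p, hence 457 remains inert in O_K.

inert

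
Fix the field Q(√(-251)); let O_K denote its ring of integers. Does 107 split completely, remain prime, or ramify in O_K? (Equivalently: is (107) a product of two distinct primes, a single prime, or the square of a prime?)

-251 mod 4 = 1, hence disc K = -251 and O_K = ℤ[(1+√-251)/2].
107 ∤ -251, so 107 is unramified.
(-251/107) = 70^53 mod 107 = 106, giving Legendre symbol -1.
d is a non-residue mod p, hence 107 remains inert in O_K.

inert — (107) stays prime in O_K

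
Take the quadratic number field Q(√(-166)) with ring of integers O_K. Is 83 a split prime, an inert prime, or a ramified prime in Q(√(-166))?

Since -166 ≢ 1 mod 4, the ring of integers is ℤ[√-166] with discriminant 4·(-166) = -664.
Ramification test: 83 | -664. The prime 83 ramifies in K.

ramified — (83) = 𝔭²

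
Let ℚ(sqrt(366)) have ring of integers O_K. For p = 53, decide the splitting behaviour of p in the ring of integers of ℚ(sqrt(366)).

remains prime (inert)

Since 366 ≢ 1 mod 4, the ring of integers is ℤ[√366] with discriminant 4·366 = 1464.
disc(K) = 1464 is not divisible by 53; 53 is unramified.
(366/53) = 48^26 mod 53 = 52, giving Legendre symbol -1.
Legendre symbol -1 ⇒ 53 is inert.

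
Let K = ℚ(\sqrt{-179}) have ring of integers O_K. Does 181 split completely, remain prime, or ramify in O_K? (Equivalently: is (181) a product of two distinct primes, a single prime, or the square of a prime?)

-179 mod 4 = 1, hence disc K = -179 and O_K = ℤ[(1+√-179)/2].
disc(K) = -179 is not divisible by 181; 181 is unramified.
(-179/181) = 2^90 mod 181 = 180, giving Legendre symbol -1.
(-179/181) = -1, so 181 is inert.

inert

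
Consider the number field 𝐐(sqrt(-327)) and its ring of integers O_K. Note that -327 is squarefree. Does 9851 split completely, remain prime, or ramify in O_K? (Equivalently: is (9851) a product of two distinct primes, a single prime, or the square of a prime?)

split — (9851) = 𝔭₁𝔭₂ with 𝔭₁ ≠ 𝔭₂

-327 mod 4 = 1, hence disc K = -327 and O_K = ℤ[(1+√-327)/2].
Since gcd(9851, -327) = 1 the prime 9851 does not ramify.
(-327/9851) = 9524^4925 mod 9851 = 1, giving Legendre symbol 1.
Legendre symbol 1 ⇒ 9851 is split.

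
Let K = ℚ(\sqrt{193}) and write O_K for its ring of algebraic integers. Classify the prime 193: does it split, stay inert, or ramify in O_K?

d = 193 ≡ 1 (mod 4), so O_K = ℤ[(1+√193)/2] and disc(K) = d = 193.
disc(K) = 193 = 193·1, so p = 193 is ramified.

193 is ramified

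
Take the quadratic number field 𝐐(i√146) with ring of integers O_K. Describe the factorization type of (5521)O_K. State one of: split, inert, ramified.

Since -146 ≢ 1 mod 4, the ring of integers is ℤ[√-146] with discriminant 4·(-146) = -584.
5521 ∤ -584, so 5521 is unramified.
Euler's criterion: (-146)^2760 mod 5521 = 1. Thus (-146|5521) = 1.
d is a quadratic residue mod p, hence 5521 splits in O_K.

splits completely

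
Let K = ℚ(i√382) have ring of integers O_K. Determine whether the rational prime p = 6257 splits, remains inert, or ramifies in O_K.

Since -382 ≢ 1 mod 4, the ring of integers is ℤ[√-382] with discriminant 4·(-382) = -1528.
disc(K) = -1528 is not divisible by 6257; 6257 is unramified.
(-382/6257) = 5875^3128 mod 6257 = 6256, giving Legendre symbol -1.
d is a non-residue mod p, hence 6257 remains inert in O_K.

remains prime (inert)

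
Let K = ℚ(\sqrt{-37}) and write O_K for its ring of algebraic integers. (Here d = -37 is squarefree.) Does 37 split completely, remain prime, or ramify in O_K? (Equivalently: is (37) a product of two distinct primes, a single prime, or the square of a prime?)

Since -37 ≢ 1 mod 4, the ring of integers is ℤ[√-37] with discriminant 4·(-37) = -148.
37 divides disc(K) = -148, so 37 ramifies.

ramifies in O_K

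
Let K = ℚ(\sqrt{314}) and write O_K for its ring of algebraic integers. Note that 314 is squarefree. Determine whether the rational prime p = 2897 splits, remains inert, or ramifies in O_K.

p splits

Since 314 ≢ 1 mod 4, the ring of integers is ℤ[√314] with discriminant 4·314 = 1256.
disc(K) = 1256 is not divisible by 2897; 2897 is unramified.
Legendre symbol by Euler's criterion: (314/2897) ≡ 314^1448 ≡ 1 (mod 2897), i.e. (314/2897) = 1.
Legendre symbol 1 ⇒ 2897 is split.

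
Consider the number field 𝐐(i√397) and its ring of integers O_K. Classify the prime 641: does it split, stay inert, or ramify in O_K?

641 remains inert

d = -397 ≡ 3 (mod 4), so O_K = ℤ[√-397] and disc(K) = 4d = -1588.
641 ∤ -1588, so 641 is unramified.
Euler's criterion: (-397)^320 mod 641 = 640. Thus (-397|641) = -1.
d is a non-residue mod p, hence 641 remains inert in O_K.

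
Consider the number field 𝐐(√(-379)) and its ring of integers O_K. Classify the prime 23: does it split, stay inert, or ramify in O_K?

splits completely

-379 mod 4 = 1, hence disc K = -379 and O_K = ℤ[(1+√-379)/2].
disc(K) = -379 is not divisible by 23; 23 is unramified.
Legendre symbol by Euler's criterion: (-379/23) ≡ (-379)^11 ≡ 1 (mod 23), i.e. (-379/23) = 1.
Legendre symbol 1 ⇒ 23 is split.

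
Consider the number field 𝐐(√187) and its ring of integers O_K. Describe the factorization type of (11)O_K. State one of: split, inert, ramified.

11 is ramified

Since 187 ≢ 1 mod 4, the ring of integers is ℤ[√187] with discriminant 4·187 = 748.
disc(K) = 748 = 11·68, so p = 11 is ramified.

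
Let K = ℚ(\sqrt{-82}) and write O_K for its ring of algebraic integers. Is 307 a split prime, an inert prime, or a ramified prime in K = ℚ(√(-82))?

split — (307) = 𝔭₁𝔭₂ with 𝔭₁ ≠ 𝔭₂

-82 mod 4 = 2, hence disc K = 4·(-82) = -328 and O_K = ℤ[√-82].
Since gcd(307, -328) = 1 the prime 307 does not ramify.
Legendre symbol by Euler's criterion: (-82/307) ≡ (-82)^153 ≡ 1 (mod 307), i.e. (-82/307) = 1.
Legendre symbol 1 ⇒ 307 is split.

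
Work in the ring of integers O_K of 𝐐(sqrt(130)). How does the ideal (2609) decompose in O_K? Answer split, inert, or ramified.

Since 130 ≢ 1 mod 4, the ring of integers is ℤ[√130] with discriminant 4·130 = 520.
Since gcd(2609, 520) = 1 the prime 2609 does not ramify.
Compute (130/2609) via Euler: 130^((2609-1)/2) mod 2609 = 1, so (130/2609) = 1.
d is a quadratic residue mod p, hence 2609 splits in O_K.

2609 splits in O_K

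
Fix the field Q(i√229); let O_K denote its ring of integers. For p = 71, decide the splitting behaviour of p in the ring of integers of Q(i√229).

inert — (71) stays prime in O_K

-229 mod 4 = 3, hence disc K = 4·(-229) = -916 and O_K = ℤ[√-229].
Since gcd(71, -916) = 1 the prime 71 does not ramify.
Euler's criterion: (-229)^35 mod 71 = 70. Thus (-229|71) = -1.
Legendre symbol -1 ⇒ 71 is inert.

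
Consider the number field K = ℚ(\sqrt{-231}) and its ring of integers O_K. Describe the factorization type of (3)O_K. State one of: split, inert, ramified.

-231 mod 4 = 1, hence disc K = -231 and O_K = ℤ[(1+√-231)/2].
3 divides disc(K) = -231, so 3 ramifies.

3 is ramified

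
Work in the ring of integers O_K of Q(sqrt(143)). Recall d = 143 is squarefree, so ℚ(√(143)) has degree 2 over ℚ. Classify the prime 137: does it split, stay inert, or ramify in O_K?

Since 143 ≢ 1 mod 4, the ring of integers is ℤ[√143] with discriminant 4·143 = 572.
Since gcd(137, 572) = 1 the prime 137 does not ramify.
Euler's criterion: 143^68 mod 137 = 136. Thus (143|137) = -1.
d is a non-residue mod p, hence 137 remains inert in O_K.

remains prime (inert)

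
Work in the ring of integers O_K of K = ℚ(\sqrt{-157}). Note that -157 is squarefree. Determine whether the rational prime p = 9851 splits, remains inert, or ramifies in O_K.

remains prime (inert)

d = -157 ≡ 3 (mod 4), so O_K = ℤ[√-157] and disc(K) = 4d = -628.
Since gcd(9851, -628) = 1 the prime 9851 does not ramify.
Euler's criterion: (-157)^4925 mod 9851 = 9850. Thus (-157|9851) = -1.
(-157/9851) = -1, so 9851 is inert.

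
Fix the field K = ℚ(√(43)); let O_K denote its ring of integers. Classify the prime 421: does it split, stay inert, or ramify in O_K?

43 mod 4 = 3, hence disc K = 4·43 = 172 and O_K = ℤ[√43].
disc(K) = 172 is not divisible by 421; 421 is unramified.
Legendre symbol by Euler's criterion: (43/421) ≡ 43^210 ≡ 420 (mod 421), i.e. (43/421) = -1.
d is a non-residue mod p, hence 421 remains inert in O_K.

inert — (421) stays prime in O_K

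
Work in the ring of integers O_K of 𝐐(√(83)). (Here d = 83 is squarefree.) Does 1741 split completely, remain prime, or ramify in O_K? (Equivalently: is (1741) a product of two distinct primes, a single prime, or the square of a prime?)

p splits

Since 83 ≢ 1 mod 4, the ring of integers is ℤ[√83] with discriminant 4·83 = 332.
1741 ∤ 332, so 1741 is unramified.
Euler's criterion: 83^870 mod 1741 = 1. Thus (83|1741) = 1.
d is a quadratic residue mod p, hence 1741 splits in O_K.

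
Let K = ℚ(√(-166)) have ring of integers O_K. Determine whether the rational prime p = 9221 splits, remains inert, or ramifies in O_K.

Since -166 ≢ 1 mod 4, the ring of integers is ℤ[√-166] with discriminant 4·(-166) = -664.
9221 ∤ -664, so 9221 is unramified.
Legendre symbol by Euler's criterion: (-166/9221) ≡ (-166)^4610 ≡ 1 (mod 9221), i.e. (-166/9221) = 1.
d is a quadratic residue mod p, hence 9221 splits in O_K.

split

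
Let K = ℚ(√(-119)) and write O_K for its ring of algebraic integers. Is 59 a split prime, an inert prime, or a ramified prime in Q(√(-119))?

-119 mod 4 = 1, hence disc K = -119 and O_K = ℤ[(1+√-119)/2].
disc(K) = -119 is not divisible by 59; 59 is unramified.
(-119/59) = 58^29 mod 59 = 58, giving Legendre symbol -1.
Legendre symbol -1 ⇒ 59 is inert.

p is inert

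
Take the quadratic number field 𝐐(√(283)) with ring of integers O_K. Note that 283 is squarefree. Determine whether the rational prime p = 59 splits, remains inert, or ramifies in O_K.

inert — (59) stays prime in O_K

Since 283 ≢ 1 mod 4, the ring of integers is ℤ[√283] with discriminant 4·283 = 1132.
59 ∤ 1132, so 59 is unramified.
Euler's criterion: 283^29 mod 59 = 58. Thus (283|59) = -1.
d is a non-residue mod p, hence 59 remains inert in O_K.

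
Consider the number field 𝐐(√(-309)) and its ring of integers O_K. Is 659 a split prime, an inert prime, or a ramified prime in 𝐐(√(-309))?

splits completely

-309 mod 4 = 3, hence disc K = 4·(-309) = -1236 and O_K = ℤ[√-309].
Since gcd(659, -1236) = 1 the prime 659 does not ramify.
Euler's criterion: (-309)^329 mod 659 = 1. Thus (-309|659) = 1.
d is a quadratic residue mod p, hence 659 splits in O_K.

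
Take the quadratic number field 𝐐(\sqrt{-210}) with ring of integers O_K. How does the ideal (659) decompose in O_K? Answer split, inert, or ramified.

inert — (659) stays prime in O_K

Since -210 ≢ 1 mod 4, the ring of integers is ℤ[√-210] with discriminant 4·(-210) = -840.
Since gcd(659, -840) = 1 the prime 659 does not ramify.
Compute (-210/659) via Euler: 449^((659-1)/2) mod 659 = 658, so (-210/659) = -1.
Legendre symbol -1 ⇒ 659 is inert.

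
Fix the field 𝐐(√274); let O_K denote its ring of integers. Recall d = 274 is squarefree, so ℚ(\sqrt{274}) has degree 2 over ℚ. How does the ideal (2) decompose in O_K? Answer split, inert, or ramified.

d = 274 ≡ 2 (mod 4), so O_K = ℤ[√274] and disc(K) = 4d = 1096.
Ramification test: 2 | 1096. The prime 2 ramifies in K.

2 is ramified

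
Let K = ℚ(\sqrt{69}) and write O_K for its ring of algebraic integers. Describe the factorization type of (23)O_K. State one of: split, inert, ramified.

Since 69 ≡ 1 mod 4, the ring of integers is ℤ[(1+√69)/2] with discriminant 69.
23 divides disc(K) = 69, so 23 ramifies.

ramified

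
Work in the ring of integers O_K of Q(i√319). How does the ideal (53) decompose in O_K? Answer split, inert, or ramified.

-319 mod 4 = 1, hence disc K = -319 and O_K = ℤ[(1+√-319)/2].
53 ∤ -319, so 53 is unramified.
Euler's criterion: (-319)^26 mod 53 = 1. Thus (-319|53) = 1.
Legendre symbol 1 ⇒ 53 is split.

split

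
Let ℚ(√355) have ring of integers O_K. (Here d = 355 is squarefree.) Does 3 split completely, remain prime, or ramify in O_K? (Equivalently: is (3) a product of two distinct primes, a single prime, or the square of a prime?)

split — (3) = 𝔭₁𝔭₂ with 𝔭₁ ≠ 𝔭₂

Since 355 ≢ 1 mod 4, the ring of integers is ℤ[√355] with discriminant 4·355 = 1420.
3 ∤ 1420, so 3 is unramified.
Compute (355/3) via Euler: 1^((3-1)/2) mod 3 = 1, so (355/3) = 1.
(355/3) = 1, so 3 splits.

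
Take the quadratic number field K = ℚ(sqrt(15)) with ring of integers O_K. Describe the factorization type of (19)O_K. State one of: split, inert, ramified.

15 mod 4 = 3, hence disc K = 4·15 = 60 and O_K = ℤ[√15].
Since gcd(19, 60) = 1 the prime 19 does not ramify.
Compute (15/19) via Euler: 15^((19-1)/2) mod 19 = 18, so (15/19) = -1.
Legendre symbol -1 ⇒ 19 is inert.

inert — (19) stays prime in O_K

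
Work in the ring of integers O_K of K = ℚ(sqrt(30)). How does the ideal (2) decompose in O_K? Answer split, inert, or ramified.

p ramifies

d = 30 ≡ 2 (mod 4), so O_K = ℤ[√30] and disc(K) = 4d = 120.
Ramification test: 2 | 120. The prime 2 ramifies in K.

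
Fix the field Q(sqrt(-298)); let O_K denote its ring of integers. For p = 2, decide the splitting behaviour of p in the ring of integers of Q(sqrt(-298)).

-298 mod 4 = 2, hence disc K = 4·(-298) = -1192 and O_K = ℤ[√-298].
2 divides disc(K) = -1192, so 2 ramifies.

2 is ramified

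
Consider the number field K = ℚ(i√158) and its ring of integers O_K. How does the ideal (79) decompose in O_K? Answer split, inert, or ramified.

ramifies in O_K

Since -158 ≢ 1 mod 4, the ring of integers is ℤ[√-158] with discriminant 4·(-158) = -632.
79 divides disc(K) = -632, so 79 ramifies.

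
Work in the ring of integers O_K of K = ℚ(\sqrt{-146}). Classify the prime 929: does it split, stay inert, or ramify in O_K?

d = -146 ≡ 2 (mod 4), so O_K = ℤ[√-146] and disc(K) = 4d = -584.
929 ∤ -584, so 929 is unramified.
Euler's criterion: (-146)^464 mod 929 = 928. Thus (-146|929) = -1.
(-146/929) = -1, so 929 is inert.

remains prime (inert)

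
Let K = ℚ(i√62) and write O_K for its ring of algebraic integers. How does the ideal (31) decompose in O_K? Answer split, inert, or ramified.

p ramifies

Since -62 ≢ 1 mod 4, the ring of integers is ℤ[√-62] with discriminant 4·(-62) = -248.
31 divides disc(K) = -248, so 31 ramifies.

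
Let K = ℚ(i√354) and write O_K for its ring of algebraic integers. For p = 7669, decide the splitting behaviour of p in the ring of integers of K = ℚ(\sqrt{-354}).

7669 splits in O_K

-354 mod 4 = 2, hence disc K = 4·(-354) = -1416 and O_K = ℤ[√-354].
7669 ∤ -1416, so 7669 is unramified.
Compute (-354/7669) via Euler: 7315^((7669-1)/2) mod 7669 = 1, so (-354/7669) = 1.
Legendre symbol 1 ⇒ 7669 is split.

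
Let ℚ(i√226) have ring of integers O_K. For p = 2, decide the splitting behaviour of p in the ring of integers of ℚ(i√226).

ramified

Since -226 ≢ 1 mod 4, the ring of integers is ℤ[√-226] with discriminant 4·(-226) = -904.
2 divides disc(K) = -904, so 2 ramifies.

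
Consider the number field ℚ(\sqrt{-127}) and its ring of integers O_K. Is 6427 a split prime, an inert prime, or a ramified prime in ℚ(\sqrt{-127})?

p is inert

Since -127 ≡ 1 mod 4, the ring of integers is ℤ[(1+√-127)/2] with discriminant -127.
Since gcd(6427, -127) = 1 the prime 6427 does not ramify.
Euler's criterion: (-127)^3213 mod 6427 = 6426. Thus (-127|6427) = -1.
(-127/6427) = -1, so 6427 is inert.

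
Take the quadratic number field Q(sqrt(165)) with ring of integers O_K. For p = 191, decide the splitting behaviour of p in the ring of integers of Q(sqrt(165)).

Since 165 ≡ 1 mod 4, the ring of integers is ℤ[(1+√165)/2] with discriminant 165.
Since gcd(191, 165) = 1 the prime 191 does not ramify.
Legendre symbol by Euler's criterion: (165/191) ≡ 165^95 ≡ 190 (mod 191), i.e. (165/191) = -1.
d is a non-residue mod p, hence 191 remains inert in O_K.

remains prime (inert)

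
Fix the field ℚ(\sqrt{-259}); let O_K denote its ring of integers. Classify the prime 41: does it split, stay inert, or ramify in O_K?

inert

-259 mod 4 = 1, hence disc K = -259 and O_K = ℤ[(1+√-259)/2].
41 ∤ -259, so 41 is unramified.
Legendre symbol by Euler's criterion: (-259/41) ≡ (-259)^20 ≡ 40 (mod 41), i.e. (-259/41) = -1.
(-259/41) = -1, so 41 is inert.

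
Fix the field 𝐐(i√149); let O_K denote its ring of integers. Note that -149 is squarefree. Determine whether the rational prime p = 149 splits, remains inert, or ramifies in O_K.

-149 mod 4 = 3, hence disc K = 4·(-149) = -596 and O_K = ℤ[√-149].
Ramification test: 149 | -596. The prime 149 ramifies in K.

149 is ramified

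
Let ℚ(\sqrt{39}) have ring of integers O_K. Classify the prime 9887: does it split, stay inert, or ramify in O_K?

Since 39 ≢ 1 mod 4, the ring of integers is ℤ[√39] with discriminant 4·39 = 156.
9887 ∤ 156, so 9887 is unramified.
Euler's criterion: 39^4943 mod 9887 = 9886. Thus (39|9887) = -1.
(39/9887) = -1, so 9887 is inert.

remains prime (inert)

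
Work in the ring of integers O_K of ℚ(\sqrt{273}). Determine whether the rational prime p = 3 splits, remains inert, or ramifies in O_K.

Since 273 ≡ 1 mod 4, the ring of integers is ℤ[(1+√273)/2] with discriminant 273.
disc(K) = 273 = 3·91, so p = 3 is ramified.

ramified — (3) = 𝔭²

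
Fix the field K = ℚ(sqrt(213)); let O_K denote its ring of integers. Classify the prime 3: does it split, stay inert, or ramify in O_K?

Since 213 ≡ 1 mod 4, the ring of integers is ℤ[(1+√213)/2] with discriminant 213.
3 divides disc(K) = 213, so 3 ramifies.

ramified — (3) = 𝔭²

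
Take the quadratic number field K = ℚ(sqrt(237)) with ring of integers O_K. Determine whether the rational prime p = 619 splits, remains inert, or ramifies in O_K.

inert — (619) stays prime in O_K

Since 237 ≡ 1 mod 4, the ring of integers is ℤ[(1+√237)/2] with discriminant 237.
disc(K) = 237 is not divisible by 619; 619 is unramified.
Compute (237/619) via Euler: 237^((619-1)/2) mod 619 = 618, so (237/619) = -1.
d is a non-residue mod p, hence 619 remains inert in O_K.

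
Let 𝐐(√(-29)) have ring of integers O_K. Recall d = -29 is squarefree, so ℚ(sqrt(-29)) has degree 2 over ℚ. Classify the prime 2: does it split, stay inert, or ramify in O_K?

p ramifies

Since -29 ≢ 1 mod 4, the ring of integers is ℤ[√-29] with discriminant 4·(-29) = -116.
Ramification test: 2 | -116. The prime 2 ramifies in K.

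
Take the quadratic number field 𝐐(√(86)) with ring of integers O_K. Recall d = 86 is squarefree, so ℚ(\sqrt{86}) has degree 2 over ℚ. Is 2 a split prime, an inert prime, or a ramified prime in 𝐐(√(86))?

ramified — (2) = 𝔭²

d = 86 ≡ 2 (mod 4), so O_K = ℤ[√86] and disc(K) = 4d = 344.
Ramification test: 2 | 344. The prime 2 ramifies in K.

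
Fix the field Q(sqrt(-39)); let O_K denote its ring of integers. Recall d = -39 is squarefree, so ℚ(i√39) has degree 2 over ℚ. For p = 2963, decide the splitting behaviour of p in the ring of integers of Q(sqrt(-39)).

-39 mod 4 = 1, hence disc K = -39 and O_K = ℤ[(1+√-39)/2].
disc(K) = -39 is not divisible by 2963; 2963 is unramified.
Compute (-39/2963) via Euler: 2924^((2963-1)/2) mod 2963 = 2962, so (-39/2963) = -1.
d is a non-residue mod p, hence 2963 remains inert in O_K.

2963 remains inert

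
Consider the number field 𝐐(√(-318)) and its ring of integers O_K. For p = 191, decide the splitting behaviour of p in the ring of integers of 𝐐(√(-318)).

-318 mod 4 = 2, hence disc K = 4·(-318) = -1272 and O_K = ℤ[√-318].
Since gcd(191, -1272) = 1 the prime 191 does not ramify.
Compute (-318/191) via Euler: 64^((191-1)/2) mod 191 = 1, so (-318/191) = 1.
Legendre symbol 1 ⇒ 191 is split.

p splits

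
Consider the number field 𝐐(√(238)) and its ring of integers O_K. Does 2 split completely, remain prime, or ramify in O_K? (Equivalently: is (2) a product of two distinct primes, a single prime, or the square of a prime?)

d = 238 ≡ 2 (mod 4), so O_K = ℤ[√238] and disc(K) = 4d = 952.
Ramification test: 2 | 952. The prime 2 ramifies in K.

ramified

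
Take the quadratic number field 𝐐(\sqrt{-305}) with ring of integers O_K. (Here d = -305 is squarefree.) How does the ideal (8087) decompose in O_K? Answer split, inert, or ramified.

d = -305 ≡ 3 (mod 4), so O_K = ℤ[√-305] and disc(K) = 4d = -1220.
8087 ∤ -1220, so 8087 is unramified.
Legendre symbol by Euler's criterion: (-305/8087) ≡ (-305)^4043 ≡ 8086 (mod 8087), i.e. (-305/8087) = -1.
Legendre symbol -1 ⇒ 8087 is inert.

remains prime (inert)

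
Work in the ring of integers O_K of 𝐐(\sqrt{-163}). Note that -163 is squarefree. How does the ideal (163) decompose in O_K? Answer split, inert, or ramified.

d = -163 ≡ 1 (mod 4), so O_K = ℤ[(1+√-163)/2] and disc(K) = d = -163.
Ramification test: 163 | -163. The prime 163 ramifies in K.

ramified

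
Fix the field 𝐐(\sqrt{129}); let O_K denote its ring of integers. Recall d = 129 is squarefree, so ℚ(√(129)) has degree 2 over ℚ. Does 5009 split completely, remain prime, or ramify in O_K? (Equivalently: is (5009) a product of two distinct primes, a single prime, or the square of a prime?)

5009 remains inert

Since 129 ≡ 1 mod 4, the ring of integers is ℤ[(1+√129)/2] with discriminant 129.
disc(K) = 129 is not divisible by 5009; 5009 is unramified.
Euler's criterion: 129^2504 mod 5009 = 5008. Thus (129|5009) = -1.
d is a non-residue mod p, hence 5009 remains inert in O_K.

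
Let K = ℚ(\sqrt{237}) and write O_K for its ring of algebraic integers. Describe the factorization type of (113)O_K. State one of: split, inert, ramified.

split — (113) = 𝔭₁𝔭₂ with 𝔭₁ ≠ 𝔭₂

237 mod 4 = 1, hence disc K = 237 and O_K = ℤ[(1+√237)/2].
113 ∤ 237, so 113 is unramified.
Legendre symbol by Euler's criterion: (237/113) ≡ 237^56 ≡ 1 (mod 113), i.e. (237/113) = 1.
d is a quadratic residue mod p, hence 113 splits in O_K.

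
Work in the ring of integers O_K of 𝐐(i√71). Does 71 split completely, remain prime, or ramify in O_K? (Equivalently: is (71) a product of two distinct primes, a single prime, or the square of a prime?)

p ramifies

-71 mod 4 = 1, hence disc K = -71 and O_K = ℤ[(1+√-71)/2].
71 divides disc(K) = -71, so 71 ramifies.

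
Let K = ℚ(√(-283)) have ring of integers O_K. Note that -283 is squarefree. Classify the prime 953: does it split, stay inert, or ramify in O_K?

d = -283 ≡ 1 (mod 4), so O_K = ℤ[(1+√-283)/2] and disc(K) = d = -283.
953 ∤ -283, so 953 is unramified.
(-283/953) = 670^476 mod 953 = 952, giving Legendre symbol -1.
Legendre symbol -1 ⇒ 953 is inert.

inert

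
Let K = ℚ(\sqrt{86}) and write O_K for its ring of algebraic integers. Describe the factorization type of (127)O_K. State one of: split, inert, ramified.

inert — (127) stays prime in O_K

86 mod 4 = 2, hence disc K = 4·86 = 344 and O_K = ℤ[√86].
disc(K) = 344 is not divisible by 127; 127 is unramified.
Compute (86/127) via Euler: 86^((127-1)/2) mod 127 = 126, so (86/127) = -1.
Legendre symbol -1 ⇒ 127 is inert.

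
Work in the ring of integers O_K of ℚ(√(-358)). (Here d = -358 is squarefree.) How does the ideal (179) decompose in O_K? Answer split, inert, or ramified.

ramified

d = -358 ≡ 2 (mod 4), so O_K = ℤ[√-358] and disc(K) = 4d = -1432.
Ramification test: 179 | -1432. The prime 179 ramifies in K.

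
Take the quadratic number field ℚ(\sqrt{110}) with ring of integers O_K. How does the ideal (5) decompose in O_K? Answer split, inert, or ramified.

110 mod 4 = 2, hence disc K = 4·110 = 440 and O_K = ℤ[√110].
disc(K) = 440 = 5·88, so p = 5 is ramified.

p ramifies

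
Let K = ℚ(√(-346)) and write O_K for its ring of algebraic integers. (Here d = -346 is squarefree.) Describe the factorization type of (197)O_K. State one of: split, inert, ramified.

197 remains inert

d = -346 ≡ 2 (mod 4), so O_K = ℤ[√-346] and disc(K) = 4d = -1384.
Since gcd(197, -1384) = 1 the prime 197 does not ramify.
Legendre symbol by Euler's criterion: (-346/197) ≡ (-346)^98 ≡ 196 (mod 197), i.e. (-346/197) = -1.
(-346/197) = -1, so 197 is inert.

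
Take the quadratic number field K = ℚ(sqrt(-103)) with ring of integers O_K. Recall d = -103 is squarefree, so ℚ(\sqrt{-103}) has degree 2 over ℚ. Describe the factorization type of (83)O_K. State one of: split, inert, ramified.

d = -103 ≡ 1 (mod 4), so O_K = ℤ[(1+√-103)/2] and disc(K) = d = -103.
disc(K) = -103 is not divisible by 83; 83 is unramified.
Compute (-103/83) via Euler: 63^((83-1)/2) mod 83 = 1, so (-103/83) = 1.
d is a quadratic residue mod p, hence 83 splits in O_K.

p splits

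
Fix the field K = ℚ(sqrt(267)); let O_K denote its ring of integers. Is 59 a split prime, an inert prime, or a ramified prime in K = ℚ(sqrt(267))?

p is inert

Since 267 ≢ 1 mod 4, the ring of integers is ℤ[√267] with discriminant 4·267 = 1068.
Since gcd(59, 1068) = 1 the prime 59 does not ramify.
Legendre symbol by Euler's criterion: (267/59) ≡ 267^29 ≡ 58 (mod 59), i.e. (267/59) = -1.
d is a non-residue mod p, hence 59 remains inert in O_K.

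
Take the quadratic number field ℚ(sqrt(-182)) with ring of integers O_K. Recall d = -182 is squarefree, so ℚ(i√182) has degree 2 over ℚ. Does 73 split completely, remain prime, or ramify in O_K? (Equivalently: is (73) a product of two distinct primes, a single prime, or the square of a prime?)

73 splits in O_K

Since -182 ≢ 1 mod 4, the ring of integers is ℤ[√-182] with discriminant 4·(-182) = -728.
Since gcd(73, -728) = 1 the prime 73 does not ramify.
(-182/73) = 37^36 mod 73 = 1, giving Legendre symbol 1.
Legendre symbol 1 ⇒ 73 is split.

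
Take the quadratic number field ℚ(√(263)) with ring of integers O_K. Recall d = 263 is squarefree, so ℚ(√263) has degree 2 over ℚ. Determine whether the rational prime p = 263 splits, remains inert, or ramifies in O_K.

d = 263 ≡ 3 (mod 4), so O_K = ℤ[√263] and disc(K) = 4d = 1052.
disc(K) = 1052 = 263·4, so p = 263 is ramified.

263 is ramified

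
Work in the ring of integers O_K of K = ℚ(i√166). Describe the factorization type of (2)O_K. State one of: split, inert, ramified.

ramifies in O_K

d = -166 ≡ 2 (mod 4), so O_K = ℤ[√-166] and disc(K) = 4d = -664.
Ramification test: 2 | -664. The prime 2 ramifies in K.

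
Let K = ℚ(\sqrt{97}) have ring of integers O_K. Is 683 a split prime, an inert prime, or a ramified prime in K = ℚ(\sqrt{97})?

97 mod 4 = 1, hence disc K = 97 and O_K = ℤ[(1+√97)/2].
disc(K) = 97 is not divisible by 683; 683 is unramified.
Legendre symbol by Euler's criterion: (97/683) ≡ 97^341 ≡ 1 (mod 683), i.e. (97/683) = 1.
Legendre symbol 1 ⇒ 683 is split.

p splits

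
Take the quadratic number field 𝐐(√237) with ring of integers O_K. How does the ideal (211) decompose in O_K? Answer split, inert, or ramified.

inert — (211) stays prime in O_K

237 mod 4 = 1, hence disc K = 237 and O_K = ℤ[(1+√237)/2].
disc(K) = 237 is not divisible by 211; 211 is unramified.
Legendre symbol by Euler's criterion: (237/211) ≡ 237^105 ≡ 210 (mod 211), i.e. (237/211) = -1.
(237/211) = -1, so 211 is inert.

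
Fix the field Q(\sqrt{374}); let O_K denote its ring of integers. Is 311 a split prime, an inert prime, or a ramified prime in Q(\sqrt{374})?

374 mod 4 = 2, hence disc K = 4·374 = 1496 and O_K = ℤ[√374].
311 ∤ 1496, so 311 is unramified.
Compute (374/311) via Euler: 63^((311-1)/2) mod 311 = 1, so (374/311) = 1.
(374/311) = 1, so 311 splits.

311 splits in O_K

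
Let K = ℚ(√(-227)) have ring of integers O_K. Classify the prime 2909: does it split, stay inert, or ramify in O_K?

2909 splits in O_K

-227 mod 4 = 1, hence disc K = -227 and O_K = ℤ[(1+√-227)/2].
Since gcd(2909, -227) = 1 the prime 2909 does not ramify.
Euler's criterion: (-227)^1454 mod 2909 = 1. Thus (-227|2909) = 1.
d is a quadratic residue mod p, hence 2909 splits in O_K.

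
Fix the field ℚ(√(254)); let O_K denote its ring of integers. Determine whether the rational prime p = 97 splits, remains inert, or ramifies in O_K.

254 mod 4 = 2, hence disc K = 4·254 = 1016 and O_K = ℤ[√254].
97 ∤ 1016, so 97 is unramified.
Compute (254/97) via Euler: 60^((97-1)/2) mod 97 = 96, so (254/97) = -1.
(254/97) = -1, so 97 is inert.

inert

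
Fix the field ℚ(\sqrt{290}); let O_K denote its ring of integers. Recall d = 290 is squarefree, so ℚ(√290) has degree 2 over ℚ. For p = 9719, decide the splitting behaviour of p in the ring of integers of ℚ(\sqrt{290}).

290 mod 4 = 2, hence disc K = 4·290 = 1160 and O_K = ℤ[√290].
disc(K) = 1160 is not divisible by 9719; 9719 is unramified.
Euler's criterion: 290^4859 mod 9719 = 1. Thus (290|9719) = 1.
Legendre symbol 1 ⇒ 9719 is split.

9719 splits in O_K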